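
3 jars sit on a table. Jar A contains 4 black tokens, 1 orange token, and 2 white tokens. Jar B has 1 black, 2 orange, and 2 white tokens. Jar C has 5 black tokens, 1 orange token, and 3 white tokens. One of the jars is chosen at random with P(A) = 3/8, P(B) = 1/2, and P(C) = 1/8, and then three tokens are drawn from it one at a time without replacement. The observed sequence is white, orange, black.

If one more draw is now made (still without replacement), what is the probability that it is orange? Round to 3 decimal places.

0.325

For each hypothesis, P(data | H) works out to: P(data | jar A) = (2/7)(1/6)(4/5) = 0.038095; P(data | jar B) = (2/5)(2/4)(1/3) = 0.066667; P(data | jar C) = (3/9)(1/8)(5/7) = 0.029762.
Multiplying each by its prior: 3/8 · 0.038095 = 0.014286, 1/2 · 0.066667 = 0.033333, 1/8 · 0.029762 = 0.0037202; summing to 0.051339.
Dividing through by the total gives posterior P(jar A | data) = 0.27826, P(jar B | data) = 0.64928, P(jar C | data) = 0.072464.
So P(orange next | data) = Σ P(orange next | H) P(H | data) = (0)(0.27826) + (1/2)(0.64928) + (0)(0.072464) = 0.32464.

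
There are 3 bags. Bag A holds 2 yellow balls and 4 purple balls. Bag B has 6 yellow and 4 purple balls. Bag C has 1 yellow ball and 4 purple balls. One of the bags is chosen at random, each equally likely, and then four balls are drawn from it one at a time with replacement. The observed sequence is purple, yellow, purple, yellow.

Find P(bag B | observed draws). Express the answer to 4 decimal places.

0.4344

For each hypothesis, P(data | H) works out to: P(data | bag A) = (4/6)(2/6)(4/6)(2/6) = 0.049383; P(data | bag B) = (4/10)(6/10)(4/10)(6/10) = 0.0576; P(data | bag C) = (4/5)(1/5)(4/5)(1/5) = 0.0256.
Weighting by the prior gives 1/3 · 0.049383 = 0.016461, 1/3 · 0.0576 = 0.0192, 1/3 · 0.0256 = 0.0085333; summing to 0.044194.
So P(bag B | data) = (0.0192) / (0.044194) = 0.43445.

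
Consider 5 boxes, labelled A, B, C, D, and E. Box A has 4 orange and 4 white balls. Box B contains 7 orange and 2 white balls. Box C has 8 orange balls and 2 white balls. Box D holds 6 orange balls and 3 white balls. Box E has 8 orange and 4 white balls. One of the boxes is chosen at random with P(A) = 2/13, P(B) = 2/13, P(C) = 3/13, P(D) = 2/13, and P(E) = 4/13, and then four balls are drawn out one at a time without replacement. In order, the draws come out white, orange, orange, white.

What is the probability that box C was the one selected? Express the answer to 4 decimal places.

0.1043

For each hypothesis, P(data | H) works out to: P(data | box A) = (4/8)(4/7)(3/6)(3/5) = 0.085714; P(data | box B) = (2/9)(7/8)(6/7)(1/6) = 0.027778; P(data | box C) = (2/10)(8/9)(7/8)(1/7) = 0.022222; P(data | box D) = (3/9)(6/8)(5/7)(2/6) = 0.059524; P(data | box E) = (4/12)(8/11)(7/10)(3/9) = 0.056566.
Multiplying each by its prior: 2/13 · 0.085714 = 0.013187, 2/13 · 0.027778 = 0.0042735, 3/13 · 0.022222 = 0.0051282, 2/13 · 0.059524 = 0.0091575, 4/13 · 0.056566 = 0.017405; these sum to 0.049151.
Hence P(box C | data) = (0.0051282) / (0.049151) = 0.10434.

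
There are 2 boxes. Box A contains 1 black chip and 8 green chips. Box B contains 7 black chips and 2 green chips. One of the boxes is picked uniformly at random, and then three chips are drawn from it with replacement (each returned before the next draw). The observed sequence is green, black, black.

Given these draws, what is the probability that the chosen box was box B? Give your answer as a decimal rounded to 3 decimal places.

0.925

For each hypothesis, P(data | H) works out to: P(data | box A) = (8/9)(1/9)(1/9) = 8/729; P(data | box B) = (2/9)(7/9)(7/9) = 98/729.
Multiplying each by its prior: 1/2 · 8/729 = 4/729, 1/2 · 98/729 = 49/729; these sum to 53/729.
By Bayes' rule, P(box B | data) = (49/729) / (53/729) = 49/53.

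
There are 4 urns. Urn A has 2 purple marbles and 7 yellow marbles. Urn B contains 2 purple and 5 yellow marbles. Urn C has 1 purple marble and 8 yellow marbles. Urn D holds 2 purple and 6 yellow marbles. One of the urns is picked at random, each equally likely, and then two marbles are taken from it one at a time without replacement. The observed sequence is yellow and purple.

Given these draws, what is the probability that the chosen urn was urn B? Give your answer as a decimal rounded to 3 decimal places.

0.314

Under each hypothesis, the probability of the observed sequence is: P(data | urn A) = (7/9)(2/8) = 0.19444; P(data | urn B) = (5/7)(2/6) = 0.2381; P(data | urn C) = (8/9)(1/8) = 0.11111; P(data | urn D) = (6/8)(2/7) = 0.21429.
Multiplying each by its prior: 1/4 · 0.19444 = 0.048611, 1/4 · 0.2381 = 0.059524, 1/4 · 0.11111 = 0.027778, 1/4 · 0.21429 = 0.053571; these sum to 0.18948.
Hence P(urn B | data) = (0.059524) / (0.18948) = 0.31414.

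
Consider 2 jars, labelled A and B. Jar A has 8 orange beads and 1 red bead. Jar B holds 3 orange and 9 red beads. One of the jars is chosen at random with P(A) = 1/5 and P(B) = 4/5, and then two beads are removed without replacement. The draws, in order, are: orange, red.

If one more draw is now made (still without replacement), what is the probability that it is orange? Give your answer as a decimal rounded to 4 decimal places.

Compute the likelihood of the observed sequence for each case: P(data | jar A) = (8/9)(1/8) = 1/9; P(data | jar B) = (3/12)(9/11) = 9/44.
The prior-weighted likelihoods are 1/5 · 1/9 = 1/45, 4/5 · 9/44 = 9/55; summing to 92/495.
Normalising, the posterior is P(jar A | data) = 11/92, P(jar B | data) = 81/92.
The predictive probability is P(orange next | data) = (1)(11/92) + (1/5)(81/92) = 34/115.

0.2957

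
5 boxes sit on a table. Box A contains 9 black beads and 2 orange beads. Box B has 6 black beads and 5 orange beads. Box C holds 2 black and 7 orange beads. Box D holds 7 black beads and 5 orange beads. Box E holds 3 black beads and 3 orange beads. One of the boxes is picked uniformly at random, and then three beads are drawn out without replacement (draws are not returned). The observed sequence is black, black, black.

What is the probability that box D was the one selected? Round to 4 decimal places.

The likelihood of the observed sequence under each hypothesis: P(data | box A) = (9/11)(8/10)(7/9) = 0.50909; P(data | box B) = (6/11)(5/10)(4/9) = 0.12121; P(data | box C) = (2/9)(1/8)(0/7) = 0; P(data | box D) = (7/12)(6/11)(5/10) = 0.15909; P(data | box E) = (3/6)(2/5)(1/4) = 0.05.
The prior-weighted likelihoods are 1/5 · 0.50909 = 0.10182, 1/5 · 0.12121 = 0.024242, 1/5 · 0 = 0, 1/5 · 0.15909 = 0.031818, 1/5 · 0.05 = 0.01; summing to 0.16788.
Hence P(box D | data) = (0.031818) / (0.16788) = 0.18953.

0.1895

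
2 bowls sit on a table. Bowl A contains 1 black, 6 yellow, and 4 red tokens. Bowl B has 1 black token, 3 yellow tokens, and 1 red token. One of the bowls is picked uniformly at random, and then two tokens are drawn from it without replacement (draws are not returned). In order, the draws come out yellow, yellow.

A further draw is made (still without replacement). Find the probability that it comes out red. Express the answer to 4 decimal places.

0.3862

Under each hypothesis, the probability of the observed sequence is: P(data | bowl A) = (6/11)(5/10) = 3/11; P(data | bowl B) = (3/5)(2/4) = 3/10.
Weighting by the prior gives 1/2 · 3/11 = 3/22, 1/2 · 3/10 = 3/20; summing to 63/220.
Dividing through by the total gives posterior P(bowl A | data) = 10/21, P(bowl B | data) = 11/21.
The predictive probability is P(red next | data) = (4/9)(10/21) + (1/3)(11/21) = 73/189.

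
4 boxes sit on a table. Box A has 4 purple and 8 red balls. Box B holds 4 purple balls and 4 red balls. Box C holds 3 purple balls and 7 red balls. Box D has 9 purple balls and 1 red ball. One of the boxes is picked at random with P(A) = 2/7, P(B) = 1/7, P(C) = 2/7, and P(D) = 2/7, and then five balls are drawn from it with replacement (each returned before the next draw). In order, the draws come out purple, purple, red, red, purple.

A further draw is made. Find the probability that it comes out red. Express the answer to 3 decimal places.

0.547

For each hypothesis, P(data | H) works out to: P(data | box A) = (4/12)(4/12)(8/12)(8/12)(4/12) = 0.016461; P(data | box B) = (4/8)(4/8)(4/8)(4/8)(4/8) = 0.03125; P(data | box C) = (3/10)(3/10)(7/10)(7/10)(3/10) = 0.01323; P(data | box D) = (9/10)(9/10)(1/10)(1/10)(9/10) = 0.00729.
Weighting by the prior gives 2/7 · 0.016461 = 0.0047031, 1/7 · 0.03125 = 0.0044643, 2/7 · 0.01323 = 0.00378, 2/7 · 0.00729 = 0.0020829; summing to 0.01503.
Normalising, the posterior is P(box A | data) = 0.31291, P(box B | data) = 0.29702, P(box C | data) = 0.25149, P(box D | data) = 0.13858.
The predictive probability is P(red next | data) = (2/3)(0.31291) + (1/2)(0.29702) + (7/10)(0.25149) + (1/10)(0.13858) = 0.54702.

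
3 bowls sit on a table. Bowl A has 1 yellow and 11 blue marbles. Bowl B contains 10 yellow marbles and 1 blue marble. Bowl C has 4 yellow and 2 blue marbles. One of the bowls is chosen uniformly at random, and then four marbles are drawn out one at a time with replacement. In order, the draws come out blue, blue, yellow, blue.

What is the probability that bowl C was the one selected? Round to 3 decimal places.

0.276

The likelihood of the observed sequence under each hypothesis: P(data | bowl A) = (11/12)(11/12)(1/12)(11/12) = 0.064188; P(data | bowl B) = (1/11)(1/11)(10/11)(1/11) = 0.00068301; P(data | bowl C) = (2/6)(2/6)(4/6)(2/6) = 0.024691.
Multiplying each by its prior: 1/3 · 0.064188 = 0.021396, 1/3 · 0.00068301 = 0.00022767, 1/3 · 0.024691 = 0.0082305; these sum to 0.029854.
By Bayes' rule, P(bowl C | data) = (0.0082305) / (0.029854) = 0.27569.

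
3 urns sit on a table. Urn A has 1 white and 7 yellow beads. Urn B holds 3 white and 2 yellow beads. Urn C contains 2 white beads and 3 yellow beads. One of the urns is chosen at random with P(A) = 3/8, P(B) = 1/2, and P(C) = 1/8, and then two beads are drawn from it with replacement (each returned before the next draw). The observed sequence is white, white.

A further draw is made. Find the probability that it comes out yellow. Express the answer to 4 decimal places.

The likelihood of the observed sequence under each hypothesis: P(data | urn A) = (1/8)(1/8) = 0.015625; P(data | urn B) = (3/5)(3/5) = 0.36; P(data | urn C) = (2/5)(2/5) = 0.16.
The prior-weighted likelihoods are 3/8 · 0.015625 = 0.0058594, 1/2 · 0.36 = 0.18, 1/8 · 0.16 = 0.02; summing to 0.20586.
Normalising, the posterior is P(urn A | data) = 0.028463, P(urn B | data) = 0.87438, P(urn C | data) = 0.097154.
The predictive probability is P(yellow next | data) = (7/8)(0.028463) + (2/5)(0.87438) + (3/5)(0.097154) = 0.43295.

0.4330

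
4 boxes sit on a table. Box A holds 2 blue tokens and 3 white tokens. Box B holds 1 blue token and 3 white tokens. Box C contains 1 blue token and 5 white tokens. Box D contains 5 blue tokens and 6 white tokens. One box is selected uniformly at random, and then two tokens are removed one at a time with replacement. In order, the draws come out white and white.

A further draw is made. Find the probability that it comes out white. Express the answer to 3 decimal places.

Under each hypothesis, the probability of the observed sequence is: P(data | box A) = (3/5)(3/5) = 0.36; P(data | box B) = (3/4)(3/4) = 0.5625; P(data | box C) = (5/6)(5/6) = 0.69444; P(data | box D) = (6/11)(6/11) = 0.29752.
Multiplying each by its prior: 1/4 · 0.36 = 0.09, 1/4 · 0.5625 = 0.14062, 1/4 · 0.69444 = 0.17361, 1/4 · 0.29752 = 0.07438; with total 0.47862.
The posterior is then P(box A | data) = 0.18804, P(box B | data) = 0.29382, P(box C | data) = 0.36274, P(box D | data) = 0.15541.
Averaging over the posterior, P(white next | data) = (3/5)(0.18804) + (3/4)(0.29382) + (5/6)(0.36274) + (6/11)(0.15541) = 0.72023.

0.720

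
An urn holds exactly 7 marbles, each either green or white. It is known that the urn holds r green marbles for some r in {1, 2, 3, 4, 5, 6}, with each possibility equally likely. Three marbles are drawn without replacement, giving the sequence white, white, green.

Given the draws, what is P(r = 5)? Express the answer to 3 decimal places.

Under each hypothesis, the probability of the observed sequence is: P(data | r = 1) = (6/7)(5/6)(1/5) = 1/7; P(data | r = 2) = (5/7)(4/6)(2/5) = 4/21; P(data | r = 3) = (4/7)(3/6)(3/5) = 6/35; P(data | r = 4) = (3/7)(2/6)(4/5) = 4/35; P(data | r = 5) = (2/7)(1/6)(5/5) = 1/21; P(data | r = 6) = (1/7)(0/6) = 0.
Weighting by the prior gives 1/6 · 1/7 = 1/42, 1/6 · 4/21 = 2/63, 1/6 · 6/35 = 1/35, 1/6 · 4/35 = 2/105, 1/6 · 1/21 = 1/126, 1/6 · 0 = 0; summing to 1/9.
Therefore the posterior P(r = 5 | data) = (1/126) / (1/9) = 1/14.

0.071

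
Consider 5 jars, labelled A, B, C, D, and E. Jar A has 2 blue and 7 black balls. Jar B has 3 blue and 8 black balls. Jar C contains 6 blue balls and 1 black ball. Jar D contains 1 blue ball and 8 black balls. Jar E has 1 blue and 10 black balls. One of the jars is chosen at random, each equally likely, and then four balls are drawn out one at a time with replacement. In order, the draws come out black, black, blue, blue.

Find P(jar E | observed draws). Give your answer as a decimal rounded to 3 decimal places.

0.068

The likelihood of the observed sequence under each hypothesis: P(data | jar A) = (7/9)(7/9)(2/9)(2/9) = 0.029873; P(data | jar B) = (8/11)(8/11)(3/11)(3/11) = 0.039342; P(data | jar C) = (1/7)(1/7)(6/7)(6/7) = 0.014994; P(data | jar D) = (8/9)(8/9)(1/9)(1/9) = 0.0097546; P(data | jar E) = (10/11)(10/11)(1/11)(1/11) = 0.0068301.
The prior-weighted likelihoods are 1/5 · 0.029873 = 0.0059747, 1/5 · 0.039342 = 0.0078683, 1/5 · 0.014994 = 0.0029988, 1/5 · 0.0097546 = 0.0019509, 1/5 · 0.0068301 = 0.001366; summing to 0.020159.
So P(jar E | data) = (0.001366) / (0.020159) = 0.067764.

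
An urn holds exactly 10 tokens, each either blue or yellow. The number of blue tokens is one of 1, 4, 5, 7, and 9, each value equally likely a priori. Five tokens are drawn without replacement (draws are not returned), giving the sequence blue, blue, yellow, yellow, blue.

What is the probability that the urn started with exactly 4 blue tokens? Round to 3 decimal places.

Under each hypothesis, the probability of the observed sequence is: P(data | r = 1) = (1/10)(0/9) = 0; P(data | r = 4) = (4/10)(3/9)(6/8)(5/7)(2/6) = 0.02381; P(data | r = 5) = (5/10)(4/9)(5/8)(4/7)(3/6) = 0.039683; P(data | r = 7) = (7/10)(6/9)(3/8)(2/7)(5/6) = 0.041667; P(data | r = 9) = (9/10)(8/9)(1/8)(0/7) = 0.
Multiplying each by its prior: 1/5 · 0 = 0, 1/5 · 0.02381 = 0.0047619, 1/5 · 0.039683 = 0.0079365, 1/5 · 0.041667 = 0.0083333, 1/5 · 0 = 0; these sum to 0.021032.
Hence P(r = 4 | data) = (0.0047619) / (0.021032) = 0.22642.

0.226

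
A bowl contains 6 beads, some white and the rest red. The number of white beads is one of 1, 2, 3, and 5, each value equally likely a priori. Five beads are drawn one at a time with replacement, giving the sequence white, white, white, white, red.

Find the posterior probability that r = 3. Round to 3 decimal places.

Under each hypothesis, the probability of the observed sequence is: P(data | r = 1) = (1/6)(1/6)(1/6)(1/6)(5/6) = 0.000643; P(data | r = 2) = (2/6)(2/6)(2/6)(2/6)(4/6) = 0.0082305; P(data | r = 3) = (3/6)(3/6)(3/6)(3/6)(3/6) = 0.03125; P(data | r = 5) = (5/6)(5/6)(5/6)(5/6)(1/6) = 0.080376.
Weighting by the prior gives 1/4 · 0.000643 = 0.00016075, 1/4 · 0.0082305 = 0.0020576, 1/4 · 0.03125 = 0.0078125, 1/4 · 0.080376 = 0.020094; summing to 0.030125.
By Bayes' rule, P(r = 3 | data) = (0.0078125) / (0.030125) = 0.25934.

0.259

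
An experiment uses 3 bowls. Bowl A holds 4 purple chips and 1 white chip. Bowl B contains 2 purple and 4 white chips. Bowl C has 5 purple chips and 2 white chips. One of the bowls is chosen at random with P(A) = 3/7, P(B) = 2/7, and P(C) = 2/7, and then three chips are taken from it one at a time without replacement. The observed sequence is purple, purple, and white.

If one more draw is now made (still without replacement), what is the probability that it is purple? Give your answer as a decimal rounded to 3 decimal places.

Compute the likelihood of the observed sequence for each case: P(data | bowl A) = (4/5)(3/4)(1/3) = 1/5; P(data | bowl B) = (2/6)(1/5)(4/4) = 1/15; P(data | bowl C) = (5/7)(4/6)(2/5) = 4/21.
Multiplying each by its prior: 3/7 · 1/5 = 3/35, 2/7 · 1/15 = 2/105, 2/7 · 4/21 = 8/147; summing to 39/245.
Normalising, the posterior is P(bowl A | data) = 7/13, P(bowl B | data) = 14/117, P(bowl C | data) = 40/117.
The predictive probability is P(purple next | data) = (1)(7/13) + (0)(14/117) + (3/4)(40/117) = 31/39.

0.795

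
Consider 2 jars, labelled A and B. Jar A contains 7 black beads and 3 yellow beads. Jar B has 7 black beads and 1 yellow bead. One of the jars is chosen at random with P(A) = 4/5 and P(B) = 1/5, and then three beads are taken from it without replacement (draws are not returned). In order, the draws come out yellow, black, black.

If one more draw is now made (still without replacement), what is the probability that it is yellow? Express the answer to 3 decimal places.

Under each hypothesis, the probability of the observed sequence is: P(data | jar A) = (3/10)(7/9)(6/8) = 7/40; P(data | jar B) = (1/8)(7/7)(6/6) = 1/8.
Multiplying each by its prior: 4/5 · 7/40 = 7/50, 1/5 · 1/8 = 1/40; these sum to 33/200.
Normalising, the posterior is P(jar A | data) = 28/33, P(jar B | data) = 5/33.
The predictive probability is P(yellow next | data) = (2/7)(28/33) + (0)(5/33) = 8/33.

0.242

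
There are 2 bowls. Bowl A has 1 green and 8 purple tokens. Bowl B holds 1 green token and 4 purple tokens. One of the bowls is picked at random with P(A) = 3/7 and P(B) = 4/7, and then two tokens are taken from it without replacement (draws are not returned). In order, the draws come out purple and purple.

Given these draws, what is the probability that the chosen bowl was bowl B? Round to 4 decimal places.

The likelihood of the observed sequence under each hypothesis: P(data | bowl A) = (8/9)(7/8) = 7/9; P(data | bowl B) = (4/5)(3/4) = 3/5.
The prior-weighted likelihoods are 3/7 · 7/9 = 1/3, 4/7 · 3/5 = 12/35; summing to 71/105.
So P(bowl B | data) = (12/35) / (71/105) = 36/71.

0.5070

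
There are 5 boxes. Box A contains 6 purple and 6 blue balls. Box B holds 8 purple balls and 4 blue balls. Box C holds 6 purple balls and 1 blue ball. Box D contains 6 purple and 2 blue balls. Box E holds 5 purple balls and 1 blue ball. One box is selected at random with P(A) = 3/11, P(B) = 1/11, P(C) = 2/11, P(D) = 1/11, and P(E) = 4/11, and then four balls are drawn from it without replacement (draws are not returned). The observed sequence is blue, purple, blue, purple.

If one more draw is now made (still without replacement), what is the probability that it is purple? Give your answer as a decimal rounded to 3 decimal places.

0.600

Compute the likelihood of the observed sequence for each case: P(data | box A) = (6/12)(6/11)(5/10)(5/9) = 0.075758; P(data | box B) = (4/12)(8/11)(3/10)(7/9) = 0.056566; P(data | box C) = (1/7)(6/6)(0/5) = 0; P(data | box D) = (2/8)(6/7)(1/6)(5/5) = 0.035714; P(data | box E) = (1/6)(5/5)(0/4) = 0.
Multiplying each by its prior: 3/11 · 0.075758 = 0.020661, 1/11 · 0.056566 = 0.0051423, 2/11 · 0 = 0, 1/11 · 0.035714 = 0.0032468, 4/11 · 0 = 0; summing to 0.02905.
Dividing through by the total gives posterior P(box A | data) = 0.71122, P(box B | data) = 0.17702, P(box C | data) = 0, P(box D | data) = 0.11176, P(box E | data) = 0.
The predictive probability is P(purple next | data) = (1/2)(0.71122) + (3/4)(0.17702) + (1)(0.11176) = 0.60014.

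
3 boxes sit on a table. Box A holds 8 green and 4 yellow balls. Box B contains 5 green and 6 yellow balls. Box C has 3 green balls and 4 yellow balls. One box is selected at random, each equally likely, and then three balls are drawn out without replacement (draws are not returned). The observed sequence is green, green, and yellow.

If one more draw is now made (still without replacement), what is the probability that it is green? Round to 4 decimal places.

The likelihood of the observed sequence under each hypothesis: P(data | box A) = (8/12)(7/11)(4/10) = 28/165; P(data | box B) = (5/11)(4/10)(6/9) = 4/33; P(data | box C) = (3/7)(2/6)(4/5) = 4/35.
Multiplying each by its prior: 1/3 · 28/165 = 28/495, 1/3 · 4/33 = 4/99, 1/3 · 4/35 = 4/105; with total 52/385.
Dividing through by the total gives posterior P(box A | data) = 0.4188, P(box B | data) = 0.29915, P(box C | data) = 0.28205.
So P(green next | data) = Σ P(green next | H) P(H | data) = (2/3)(0.4188) + (3/8)(0.29915) + (1/4)(0.28205) = 0.46189.

0.4619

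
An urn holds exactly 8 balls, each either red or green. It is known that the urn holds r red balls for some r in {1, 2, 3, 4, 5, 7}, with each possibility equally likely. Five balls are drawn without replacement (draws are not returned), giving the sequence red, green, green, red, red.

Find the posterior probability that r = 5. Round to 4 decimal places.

Under each hypothesis, the probability of the observed sequence is: P(data | r = 1) = (1/8)(7/7)(6/6)(0/5) = 0; P(data | r = 2) = (2/8)(6/7)(5/6)(1/5)(0/4) = 0; P(data | r = 3) = (3/8)(5/7)(4/6)(2/5)(1/4) = 1/56; P(data | r = 4) = (4/8)(4/7)(3/6)(3/5)(2/4) = 3/70; P(data | r = 5) = (5/8)(3/7)(2/6)(4/5)(3/4) = 3/56; P(data | r = 7) = (7/8)(1/7)(0/6) = 0.
Multiplying each by its prior: 1/6 · 0 = 0, 1/6 · 0 = 0, 1/6 · 1/56 = 1/336, 1/6 · 3/70 = 1/140, 1/6 · 3/56 = 1/112, 1/6 · 0 = 0; with total 2/105.
Therefore the posterior P(r = 5 | data) = (1/112) / (2/105) = 15/32.

0.4688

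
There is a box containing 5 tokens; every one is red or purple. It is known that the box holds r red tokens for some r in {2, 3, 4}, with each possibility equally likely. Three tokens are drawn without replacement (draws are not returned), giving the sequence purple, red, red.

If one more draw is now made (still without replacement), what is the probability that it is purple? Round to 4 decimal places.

0.4000

Under each hypothesis, the probability of the observed sequence is: P(data | r = 2) = (3/5)(2/4)(1/3) = 1/10; P(data | r = 3) = (2/5)(3/4)(2/3) = 1/5; P(data | r = 4) = (1/5)(4/4)(3/3) = 1/5.
The prior-weighted likelihoods are 1/3 · 1/10 = 1/30, 1/3 · 1/5 = 1/15, 1/3 · 1/5 = 1/15; with total 1/6.
The posterior is then P(r = 2 | data) = 1/5, P(r = 3 | data) = 2/5, P(r = 4 | data) = 2/5.
Averaging over the posterior, P(purple next | data) = (1)(1/5) + (1/2)(2/5) + (0)(2/5) = 2/5.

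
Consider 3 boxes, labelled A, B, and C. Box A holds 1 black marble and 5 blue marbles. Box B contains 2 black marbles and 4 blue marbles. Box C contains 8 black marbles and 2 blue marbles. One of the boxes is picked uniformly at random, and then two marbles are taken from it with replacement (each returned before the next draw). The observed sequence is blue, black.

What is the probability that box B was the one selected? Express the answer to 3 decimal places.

0.426

Compute the likelihood of the observed sequence for each case: P(data | box A) = (5/6)(1/6) = 0.13889; P(data | box B) = (4/6)(2/6) = 0.22222; P(data | box C) = (2/10)(8/10) = 0.16.
Weighting by the prior gives 1/3 · 0.13889 = 0.046296, 1/3 · 0.22222 = 0.074074, 1/3 · 0.16 = 0.053333; with total 0.1737.
So P(box B | data) = (0.074074) / (0.1737) = 0.42644.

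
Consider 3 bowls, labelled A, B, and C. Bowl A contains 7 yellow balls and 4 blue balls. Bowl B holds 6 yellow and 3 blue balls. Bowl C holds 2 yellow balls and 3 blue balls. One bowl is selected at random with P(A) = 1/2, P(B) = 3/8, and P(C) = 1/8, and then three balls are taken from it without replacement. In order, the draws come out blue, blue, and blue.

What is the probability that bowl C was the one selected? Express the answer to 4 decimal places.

0.4298

Compute the likelihood of the observed sequence for each case: P(data | bowl A) = (4/11)(3/10)(2/9) = 0.024242; P(data | bowl B) = (3/9)(2/8)(1/7) = 0.011905; P(data | bowl C) = (3/5)(2/4)(1/3) = 0.1.
Weighting by the prior gives 1/2 · 0.024242 = 0.012121, 3/8 · 0.011905 = 0.0044643, 1/8 · 0.1 = 0.0125; these sum to 0.029085.
So P(bowl C | data) = (0.0125) / (0.029085) = 0.42977.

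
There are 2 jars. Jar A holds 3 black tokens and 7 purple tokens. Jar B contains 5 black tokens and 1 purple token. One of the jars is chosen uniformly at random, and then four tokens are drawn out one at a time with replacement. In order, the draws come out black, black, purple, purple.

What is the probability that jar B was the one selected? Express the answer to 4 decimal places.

For each hypothesis, P(data | H) works out to: P(data | jar A) = (3/10)(3/10)(7/10)(7/10) = 0.0441; P(data | jar B) = (5/6)(5/6)(1/6)(1/6) = 0.01929.
Multiplying each by its prior: 1/2 · 0.0441 = 0.02205, 1/2 · 0.01929 = 0.0096451; these sum to 0.031695.
Therefore the posterior P(jar B | data) = (0.0096451) / (0.031695) = 0.30431.

0.3043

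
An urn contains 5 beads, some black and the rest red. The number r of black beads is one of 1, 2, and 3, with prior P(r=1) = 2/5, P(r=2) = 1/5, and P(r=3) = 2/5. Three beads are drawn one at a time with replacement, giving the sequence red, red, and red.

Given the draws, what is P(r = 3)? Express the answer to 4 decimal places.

Under each hypothesis, the probability of the observed sequence is: P(data | r = 1) = (4/5)(4/5)(4/5) = 64/125; P(data | r = 2) = (3/5)(3/5)(3/5) = 27/125; P(data | r = 3) = (2/5)(2/5)(2/5) = 8/125.
Weighting by the prior gives 2/5 · 64/125 = 128/625, 1/5 · 27/125 = 27/625, 2/5 · 8/125 = 16/625; summing to 171/625.
By Bayes' rule, P(r = 3 | data) = (16/625) / (171/625) = 16/171.

0.0936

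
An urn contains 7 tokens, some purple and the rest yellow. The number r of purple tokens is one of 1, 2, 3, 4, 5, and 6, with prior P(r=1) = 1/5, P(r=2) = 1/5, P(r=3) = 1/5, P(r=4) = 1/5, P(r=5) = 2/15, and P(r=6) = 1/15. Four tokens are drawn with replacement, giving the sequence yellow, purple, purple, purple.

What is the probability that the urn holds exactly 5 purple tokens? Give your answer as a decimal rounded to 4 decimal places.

0.2851

Under each hypothesis, the probability of the observed sequence is: P(data | r = 1) = (6/7)(1/7)(1/7)(1/7) = 0.002499; P(data | r = 2) = (5/7)(2/7)(2/7)(2/7) = 0.01666; P(data | r = 3) = (4/7)(3/7)(3/7)(3/7) = 0.044981; P(data | r = 4) = (3/7)(4/7)(4/7)(4/7) = 0.079967; P(data | r = 5) = (2/7)(5/7)(5/7)(5/7) = 0.10412; P(data | r = 6) = (1/7)(6/7)(6/7)(6/7) = 0.089963.
Weighting by the prior gives 1/5 · 0.002499 = 0.00049979, 1/5 · 0.01666 = 0.0033319, 1/5 · 0.044981 = 0.0089963, 1/5 · 0.079967 = 0.015993, 2/15 · 0.10412 = 0.013883, 1/15 · 0.089963 = 0.0059975; with total 0.048702.
By Bayes' rule, P(r = 5 | data) = (0.013883) / (0.048702) = 0.28506.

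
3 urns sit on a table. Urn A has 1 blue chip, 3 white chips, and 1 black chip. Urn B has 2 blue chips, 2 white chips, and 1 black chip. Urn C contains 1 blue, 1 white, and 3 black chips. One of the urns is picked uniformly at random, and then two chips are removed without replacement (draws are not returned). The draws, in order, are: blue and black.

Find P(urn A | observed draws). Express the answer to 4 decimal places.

0.1667

Under each hypothesis, the probability of the observed sequence is: P(data | urn A) = (1/5)(1/4) = 1/20; P(data | urn B) = (2/5)(1/4) = 1/10; P(data | urn C) = (1/5)(3/4) = 3/20.
Weighting by the prior gives 1/3 · 1/20 = 1/60, 1/3 · 1/10 = 1/30, 1/3 · 3/20 = 1/20; these sum to 1/10.
So P(urn A | data) = (1/60) / (1/10) = 1/6.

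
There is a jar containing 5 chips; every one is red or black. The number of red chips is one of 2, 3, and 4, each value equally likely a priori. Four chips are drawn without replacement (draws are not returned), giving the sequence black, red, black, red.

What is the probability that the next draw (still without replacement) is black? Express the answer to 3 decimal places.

0.500

The likelihood of the observed sequence under each hypothesis: P(data | r = 2) = (3/5)(2/4)(2/3)(1/2) = 1/10; P(data | r = 3) = (2/5)(3/4)(1/3)(2/2) = 1/10; P(data | r = 4) = (1/5)(4/4)(0/3) = 0.
Multiplying each by its prior: 1/3 · 1/10 = 1/30, 1/3 · 1/10 = 1/30, 1/3 · 0 = 0; these sum to 1/15.
The posterior is then P(r = 2 | data) = 1/2, P(r = 3 | data) = 1/2, P(r = 4 | data) = 0.
Averaging over the posterior, P(black next | data) = (1)(1/2) + (0)(1/2) = 1/2.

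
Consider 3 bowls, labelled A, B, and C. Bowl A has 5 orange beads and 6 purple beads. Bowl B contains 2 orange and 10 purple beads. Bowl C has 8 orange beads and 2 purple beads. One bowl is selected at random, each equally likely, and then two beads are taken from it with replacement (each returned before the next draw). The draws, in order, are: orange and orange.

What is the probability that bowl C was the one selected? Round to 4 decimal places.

Compute the likelihood of the observed sequence for each case: P(data | bowl A) = (5/11)(5/11) = 0.20661; P(data | bowl B) = (2/12)(2/12) = 0.027778; P(data | bowl C) = (8/10)(8/10) = 0.64.
The prior-weighted likelihoods are 1/3 · 0.20661 = 0.068871, 1/3 · 0.027778 = 0.0092593, 1/3 · 0.64 = 0.21333; summing to 0.29146.
By Bayes' rule, P(bowl C | data) = (0.21333) / (0.29146) = 0.73194.

0.7319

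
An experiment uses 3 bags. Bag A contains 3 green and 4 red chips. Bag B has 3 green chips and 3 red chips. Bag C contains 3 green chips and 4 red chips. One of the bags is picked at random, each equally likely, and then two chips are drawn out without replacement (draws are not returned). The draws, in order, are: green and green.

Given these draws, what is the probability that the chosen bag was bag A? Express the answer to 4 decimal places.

0.2941

Compute the likelihood of the observed sequence for each case: P(data | bag A) = (3/7)(2/6) = 1/7; P(data | bag B) = (3/6)(2/5) = 1/5; P(data | bag C) = (3/7)(2/6) = 1/7.
Weighting by the prior gives 1/3 · 1/7 = 1/21, 1/3 · 1/5 = 1/15, 1/3 · 1/7 = 1/21; these sum to 17/105.
Hence P(bag A | data) = (1/21) / (17/105) = 5/17.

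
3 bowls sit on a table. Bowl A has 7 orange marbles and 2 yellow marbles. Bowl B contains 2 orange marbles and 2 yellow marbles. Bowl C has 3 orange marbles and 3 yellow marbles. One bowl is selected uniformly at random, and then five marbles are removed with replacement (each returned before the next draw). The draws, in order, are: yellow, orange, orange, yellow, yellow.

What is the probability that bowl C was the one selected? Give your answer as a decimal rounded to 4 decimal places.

The likelihood of the observed sequence under each hypothesis: P(data | bowl A) = (2/9)(7/9)(7/9)(2/9)(2/9) = 0.0066386; P(data | bowl B) = (2/4)(2/4)(2/4)(2/4)(2/4) = 0.03125; P(data | bowl C) = (3/6)(3/6)(3/6)(3/6)(3/6) = 0.03125.
The prior-weighted likelihoods are 1/3 · 0.0066386 = 0.0022129, 1/3 · 0.03125 = 0.010417, 1/3 · 0.03125 = 0.010417; summing to 0.023046.
Therefore the posterior P(bowl C | data) = (0.010417) / (0.023046) = 0.45199.

0.4520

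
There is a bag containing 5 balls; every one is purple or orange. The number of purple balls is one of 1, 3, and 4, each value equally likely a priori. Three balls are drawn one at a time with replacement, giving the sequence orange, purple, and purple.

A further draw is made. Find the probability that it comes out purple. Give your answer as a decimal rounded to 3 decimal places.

0.642

Under each hypothesis, the probability of the observed sequence is: P(data | r = 1) = (4/5)(1/5)(1/5) = 4/125; P(data | r = 3) = (2/5)(3/5)(3/5) = 18/125; P(data | r = 4) = (1/5)(4/5)(4/5) = 16/125.
Weighting by the prior gives 1/3 · 4/125 = 4/375, 1/3 · 18/125 = 6/125, 1/3 · 16/125 = 16/375; these sum to 38/375.
Normalising, the posterior is P(r = 1 | data) = 2/19, P(r = 3 | data) = 9/19, P(r = 4 | data) = 8/19.
Averaging over the posterior, P(purple next | data) = (1/5)(2/19) + (3/5)(9/19) + (4/5)(8/19) = 61/95.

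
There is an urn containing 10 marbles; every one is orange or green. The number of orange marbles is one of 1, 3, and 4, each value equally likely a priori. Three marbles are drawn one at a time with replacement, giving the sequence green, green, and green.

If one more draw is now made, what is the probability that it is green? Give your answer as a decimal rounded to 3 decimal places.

Compute the likelihood of the observed sequence for each case: P(data | r = 1) = (9/10)(9/10)(9/10) = 0.729; P(data | r = 3) = (7/10)(7/10)(7/10) = 0.343; P(data | r = 4) = (6/10)(6/10)(6/10) = 0.216.
The prior-weighted likelihoods are 1/3 · 0.729 = 0.243, 1/3 · 0.343 = 0.11433, 1/3 · 0.216 = 0.072; with total 0.42933.
Dividing through by the total gives posterior P(r = 1 | data) = 0.56599, P(r = 3 | data) = 0.2663, P(r = 4 | data) = 0.1677.
Averaging over the posterior, P(green next | data) = (9/10)(0.56599) + (7/10)(0.2663) + (3/5)(0.1677) = 0.79643.

0.796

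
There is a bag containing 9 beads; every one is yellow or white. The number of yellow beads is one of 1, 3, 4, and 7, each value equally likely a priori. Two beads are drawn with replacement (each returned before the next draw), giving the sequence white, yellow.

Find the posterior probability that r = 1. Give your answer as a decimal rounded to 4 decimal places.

For each hypothesis, P(data | H) works out to: P(data | r = 1) = (8/9)(1/9) = 8/81; P(data | r = 3) = (6/9)(3/9) = 2/9; P(data | r = 4) = (5/9)(4/9) = 20/81; P(data | r = 7) = (2/9)(7/9) = 14/81.
The prior-weighted likelihoods are 1/4 · 8/81 = 2/81, 1/4 · 2/9 = 1/18, 1/4 · 20/81 = 5/81, 1/4 · 14/81 = 7/162; with total 5/27.
So P(r = 1 | data) = (2/81) / (5/27) = 2/15.

0.1333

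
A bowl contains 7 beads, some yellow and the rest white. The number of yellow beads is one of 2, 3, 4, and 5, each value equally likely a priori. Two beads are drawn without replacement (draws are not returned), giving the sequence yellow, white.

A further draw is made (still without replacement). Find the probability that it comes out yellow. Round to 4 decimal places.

Compute the likelihood of the observed sequence for each case: P(data | r = 2) = (2/7)(5/6) = 5/21; P(data | r = 3) = (3/7)(4/6) = 2/7; P(data | r = 4) = (4/7)(3/6) = 2/7; P(data | r = 5) = (5/7)(2/6) = 5/21.
Multiplying each by its prior: 1/4 · 5/21 = 5/84, 1/4 · 2/7 = 1/14, 1/4 · 2/7 = 1/14, 1/4 · 5/21 = 5/84; these sum to 11/42.
Normalising, the posterior is P(r = 2 | data) = 5/22, P(r = 3 | data) = 3/11, P(r = 4 | data) = 3/11, P(r = 5 | data) = 5/22.
Averaging over the posterior, P(yellow next | data) = (1/5)(5/22) + (2/5)(3/11) + (3/5)(3/11) + (4/5)(5/22) = 1/2.

0.5000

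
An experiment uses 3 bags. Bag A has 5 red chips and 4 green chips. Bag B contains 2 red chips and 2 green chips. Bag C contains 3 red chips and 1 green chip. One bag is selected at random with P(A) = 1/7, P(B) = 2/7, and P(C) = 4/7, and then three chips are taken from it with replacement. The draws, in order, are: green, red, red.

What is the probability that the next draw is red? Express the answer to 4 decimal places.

For each hypothesis, P(data | H) works out to: P(data | bag A) = (4/9)(5/9)(5/9) = 0.13717; P(data | bag B) = (2/4)(2/4)(2/4) = 0.125; P(data | bag C) = (1/4)(3/4)(3/4) = 0.14062.
Weighting by the prior gives 1/7 · 0.13717 = 0.019596, 2/7 · 0.125 = 0.035714, 4/7 · 0.14062 = 0.080357; these sum to 0.13567.
The posterior is then P(bag A | data) = 0.14444, P(bag B | data) = 0.26325, P(bag C | data) = 0.59231.
The predictive probability is P(red next | data) = (5/9)(0.14444) + (1/2)(0.26325) + (3/4)(0.59231) = 0.6561.

0.6561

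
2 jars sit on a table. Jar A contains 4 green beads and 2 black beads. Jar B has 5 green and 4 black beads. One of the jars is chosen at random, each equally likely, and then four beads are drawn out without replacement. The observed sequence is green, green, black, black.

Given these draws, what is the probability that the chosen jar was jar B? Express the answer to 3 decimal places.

0.543

The likelihood of the observed sequence under each hypothesis: P(data | jar A) = (4/6)(3/5)(2/4)(1/3) = 1/15; P(data | jar B) = (5/9)(4/8)(4/7)(3/6) = 5/63.
Multiplying each by its prior: 1/2 · 1/15 = 1/30, 1/2 · 5/63 = 5/126; summing to 23/315.
Hence P(jar B | data) = (5/126) / (23/315) = 25/46.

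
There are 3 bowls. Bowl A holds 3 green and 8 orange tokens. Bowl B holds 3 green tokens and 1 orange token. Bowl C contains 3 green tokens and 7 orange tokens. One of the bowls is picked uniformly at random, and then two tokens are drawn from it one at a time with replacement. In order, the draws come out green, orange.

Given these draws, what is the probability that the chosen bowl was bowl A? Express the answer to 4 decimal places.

0.3329

Under each hypothesis, the probability of the observed sequence is: P(data | bowl A) = (3/11)(8/11) = 0.19835; P(data | bowl B) = (3/4)(1/4) = 0.1875; P(data | bowl C) = (3/10)(7/10) = 0.21.
The prior-weighted likelihoods are 1/3 · 0.19835 = 0.066116, 1/3 · 0.1875 = 0.0625, 1/3 · 0.21 = 0.07; these sum to 0.19862.
Hence P(bowl A | data) = (0.066116) / (0.19862) = 0.33288.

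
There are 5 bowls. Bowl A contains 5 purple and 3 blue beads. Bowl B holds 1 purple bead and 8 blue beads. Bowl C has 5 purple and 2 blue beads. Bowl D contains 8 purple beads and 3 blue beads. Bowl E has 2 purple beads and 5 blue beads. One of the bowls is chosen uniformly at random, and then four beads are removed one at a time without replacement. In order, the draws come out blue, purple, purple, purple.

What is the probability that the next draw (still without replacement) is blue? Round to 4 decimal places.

Compute the likelihood of the observed sequence for each case: P(data | bowl A) = (3/8)(5/7)(4/6)(3/5) = 0.10714; P(data | bowl B) = (8/9)(1/8)(0/7) = 0; P(data | bowl C) = (2/7)(5/6)(4/5)(3/4) = 0.14286; P(data | bowl D) = (3/11)(8/10)(7/9)(6/8) = 0.12727; P(data | bowl E) = (5/7)(2/6)(1/5)(0/4) = 0.
The prior-weighted likelihoods are 1/5 · 0.10714 = 0.021429, 1/5 · 0 = 0, 1/5 · 0.14286 = 0.028571, 1/5 · 0.12727 = 0.025455, 1/5 · 0 = 0; these sum to 0.075455.
Normalising, the posterior is P(bowl A | data) = 0.28399, P(bowl B | data) = 0, P(bowl C | data) = 0.37866, P(bowl D | data) = 0.33735, P(bowl E | data) = 0.
So P(blue next | data) = Σ P(blue next | H) P(H | data) = (1/2)(0.28399) + (1/3)(0.37866) + (2/7)(0.33735) = 0.3646.

0.3646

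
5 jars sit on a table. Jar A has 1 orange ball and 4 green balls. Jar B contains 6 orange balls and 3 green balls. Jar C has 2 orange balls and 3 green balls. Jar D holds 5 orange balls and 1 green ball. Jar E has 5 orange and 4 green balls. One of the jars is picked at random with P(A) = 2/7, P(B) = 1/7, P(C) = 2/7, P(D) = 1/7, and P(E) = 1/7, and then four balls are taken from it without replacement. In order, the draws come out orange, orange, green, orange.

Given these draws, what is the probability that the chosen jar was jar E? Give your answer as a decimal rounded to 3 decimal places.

Under each hypothesis, the probability of the observed sequence is: P(data | jar A) = (1/5)(0/4) = 0; P(data | jar B) = (6/9)(5/8)(3/7)(4/6) = 5/42; P(data | jar C) = (2/5)(1/4)(3/3)(0/2) = 0; P(data | jar D) = (5/6)(4/5)(1/4)(3/3) = 1/6; P(data | jar E) = (5/9)(4/8)(4/7)(3/6) = 5/63.
Multiplying each by its prior: 2/7 · 0 = 0, 1/7 · 5/42 = 5/294, 2/7 · 0 = 0, 1/7 · 1/6 = 1/42, 1/7 · 5/63 = 5/441; these sum to 23/441.
Hence P(jar E | data) = (5/441) / (23/441) = 5/23.

0.217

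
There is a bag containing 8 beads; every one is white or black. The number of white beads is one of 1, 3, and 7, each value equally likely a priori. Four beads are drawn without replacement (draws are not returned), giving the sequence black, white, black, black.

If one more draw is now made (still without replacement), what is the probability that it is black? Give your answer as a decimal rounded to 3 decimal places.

0.769

For each hypothesis, P(data | H) works out to: P(data | r = 1) = (7/8)(1/7)(6/6)(5/5) = 1/8; P(data | r = 3) = (5/8)(3/7)(4/6)(3/5) = 3/28; P(data | r = 7) = (1/8)(7/7)(0/6) = 0.
Multiplying each by its prior: 1/3 · 1/8 = 1/24, 1/3 · 3/28 = 1/28, 1/3 · 0 = 0; summing to 13/168.
Dividing through by the total gives posterior P(r = 1 | data) = 7/13, P(r = 3 | data) = 6/13, P(r = 7 | data) = 0.
So P(black next | data) = Σ P(black next | H) P(H | data) = (1)(7/13) + (1/2)(6/13) = 10/13.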